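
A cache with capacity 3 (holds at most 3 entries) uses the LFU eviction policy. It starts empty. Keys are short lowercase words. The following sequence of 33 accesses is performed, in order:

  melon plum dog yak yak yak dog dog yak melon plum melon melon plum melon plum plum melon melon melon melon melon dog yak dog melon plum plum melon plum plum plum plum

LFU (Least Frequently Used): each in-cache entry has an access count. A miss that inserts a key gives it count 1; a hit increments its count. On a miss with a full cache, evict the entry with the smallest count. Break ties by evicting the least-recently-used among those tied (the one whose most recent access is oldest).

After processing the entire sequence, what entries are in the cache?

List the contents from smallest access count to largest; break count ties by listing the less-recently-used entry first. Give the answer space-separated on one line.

LFU simulation (capacity=3):
  1. access melon: MISS. Cache: [melon(c=1)]
  2. access plum: MISS. Cache: [melon(c=1) plum(c=1)]
  3. access dog: MISS. Cache: [melon(c=1) plum(c=1) dog(c=1)]
  4. access yak: MISS, evict melon(c=1). Cache: [plum(c=1) dog(c=1) yak(c=1)]
  5. access yak: HIT, count now 2. Cache: [plum(c=1) dog(c=1) yak(c=2)]
  6. access yak: HIT, count now 3. Cache: [plum(c=1) dog(c=1) yak(c=3)]
  7. access dog: HIT, count now 2. Cache: [plum(c=1) dog(c=2) yak(c=3)]
  8. access dog: HIT, count now 3. Cache: [plum(c=1) yak(c=3) dog(c=3)]
  9. access yak: HIT, count now 4. Cache: [plum(c=1) dog(c=3) yak(c=4)]
  10. access melon: MISS, evict plum(c=1). Cache: [melon(c=1) dog(c=3) yak(c=4)]
  11. access plum: MISS, evict melon(c=1). Cache: [plum(c=1) dog(c=3) yak(c=4)]
  12. access melon: MISS, evict plum(c=1). Cache: [melon(c=1) dog(c=3) yak(c=4)]
  13. access melon: HIT, count now 2. Cache: [melon(c=2) dog(c=3) yak(c=4)]
  14. access plum: MISS, evict melon(c=2). Cache: [plum(c=1) dog(c=3) yak(c=4)]
  15. access melon: MISS, evict plum(c=1). Cache: [melon(c=1) dog(c=3) yak(c=4)]
  16. access plum: MISS, evict melon(c=1). Cache: [plum(c=1) dog(c=3) yak(c=4)]
  17. access plum: HIT, count now 2. Cache: [plum(c=2) dog(c=3) yak(c=4)]
  18. access melon: MISS, evict plum(c=2). Cache: [melon(c=1) dog(c=3) yak(c=4)]
  19. access melon: HIT, count now 2. Cache: [melon(c=2) dog(c=3) yak(c=4)]
  20. access melon: HIT, count now 3. Cache: [dog(c=3) melon(c=3) yak(c=4)]
  21. access melon: HIT, count now 4. Cache: [dog(c=3) yak(c=4) melon(c=4)]
  22. access melon: HIT, count now 5. Cache: [dog(c=3) yak(c=4) melon(c=5)]
  23. access dog: HIT, count now 4. Cache: [yak(c=4) dog(c=4) melon(c=5)]
  24. access yak: HIT, count now 5. Cache: [dog(c=4) melon(c=5) yak(c=5)]
  25. access dog: HIT, count now 5. Cache: [melon(c=5) yak(c=5) dog(c=5)]
  26. access melon: HIT, count now 6. Cache: [yak(c=5) dog(c=5) melon(c=6)]
  27. access plum: MISS, evict yak(c=5). Cache: [plum(c=1) dog(c=5) melon(c=6)]
  28. access plum: HIT, count now 2. Cache: [plum(c=2) dog(c=5) melon(c=6)]
  29. access melon: HIT, count now 7. Cache: [plum(c=2) dog(c=5) melon(c=7)]
  30. access plum: HIT, count now 3. Cache: [plum(c=3) dog(c=5) melon(c=7)]
  31. access plum: HIT, count now 4. Cache: [plum(c=4) dog(c=5) melon(c=7)]
  32. access plum: HIT, count now 5. Cache: [dog(c=5) plum(c=5) melon(c=7)]
  33. access plum: HIT, count now 6. Cache: [dog(c=5) plum(c=6) melon(c=7)]
Total: 21 hits, 12 misses, 9 evictions

Answer: dog plum melon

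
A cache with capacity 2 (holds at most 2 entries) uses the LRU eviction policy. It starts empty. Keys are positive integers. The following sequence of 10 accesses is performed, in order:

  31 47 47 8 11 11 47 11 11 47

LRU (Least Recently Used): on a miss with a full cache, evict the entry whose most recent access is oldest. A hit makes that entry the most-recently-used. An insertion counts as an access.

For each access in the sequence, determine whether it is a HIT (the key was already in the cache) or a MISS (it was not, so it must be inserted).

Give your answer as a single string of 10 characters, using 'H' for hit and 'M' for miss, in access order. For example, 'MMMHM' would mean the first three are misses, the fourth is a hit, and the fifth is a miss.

Answer: MMHMMHMHHH

Derivation:
LRU simulation (capacity=2):
  1. access 31: MISS. Cache (LRU->MRU): [31]
  2. access 47: MISS. Cache (LRU->MRU): [31 47]
  3. access 47: HIT. Cache (LRU->MRU): [31 47]
  4. access 8: MISS, evict 31. Cache (LRU->MRU): [47 8]
  5. access 11: MISS, evict 47. Cache (LRU->MRU): [8 11]
  6. access 11: HIT. Cache (LRU->MRU): [8 11]
  7. access 47: MISS, evict 8. Cache (LRU->MRU): [11 47]
  8. access 11: HIT. Cache (LRU->MRU): [47 11]
  9. access 11: HIT. Cache (LRU->MRU): [47 11]
  10. access 47: HIT. Cache (LRU->MRU): [11 47]
Total: 5 hits, 5 misses, 3 evictions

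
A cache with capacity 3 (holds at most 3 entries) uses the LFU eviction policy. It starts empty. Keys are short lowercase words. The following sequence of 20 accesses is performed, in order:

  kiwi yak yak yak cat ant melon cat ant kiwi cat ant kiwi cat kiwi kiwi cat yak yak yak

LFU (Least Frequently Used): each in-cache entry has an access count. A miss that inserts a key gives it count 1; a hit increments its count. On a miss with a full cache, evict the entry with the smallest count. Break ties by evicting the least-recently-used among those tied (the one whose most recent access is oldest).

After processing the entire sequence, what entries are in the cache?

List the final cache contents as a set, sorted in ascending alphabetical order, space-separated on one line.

Answer: cat kiwi yak

Derivation:
LFU simulation (capacity=3):
  1. access kiwi: MISS. Cache: [kiwi(c=1)]
  2. access yak: MISS. Cache: [kiwi(c=1) yak(c=1)]
  3. access yak: HIT, count now 2. Cache: [kiwi(c=1) yak(c=2)]
  4. access yak: HIT, count now 3. Cache: [kiwi(c=1) yak(c=3)]
  5. access cat: MISS. Cache: [kiwi(c=1) cat(c=1) yak(c=3)]
  6. access ant: MISS, evict kiwi(c=1). Cache: [cat(c=1) ant(c=1) yak(c=3)]
  7. access melon: MISS, evict cat(c=1). Cache: [ant(c=1) melon(c=1) yak(c=3)]
  8. access cat: MISS, evict ant(c=1). Cache: [melon(c=1) cat(c=1) yak(c=3)]
  9. access ant: MISS, evict melon(c=1). Cache: [cat(c=1) ant(c=1) yak(c=3)]
  10. access kiwi: MISS, evict cat(c=1). Cache: [ant(c=1) kiwi(c=1) yak(c=3)]
  11. access cat: MISS, evict ant(c=1). Cache: [kiwi(c=1) cat(c=1) yak(c=3)]
  12. access ant: MISS, evict kiwi(c=1). Cache: [cat(c=1) ant(c=1) yak(c=3)]
  13. access kiwi: MISS, evict cat(c=1). Cache: [ant(c=1) kiwi(c=1) yak(c=3)]
  14. access cat: MISS, evict ant(c=1). Cache: [kiwi(c=1) cat(c=1) yak(c=3)]
  15. access kiwi: HIT, count now 2. Cache: [cat(c=1) kiwi(c=2) yak(c=3)]
  16. access kiwi: HIT, count now 3. Cache: [cat(c=1) yak(c=3) kiwi(c=3)]
  17. access cat: HIT, count now 2. Cache: [cat(c=2) yak(c=3) kiwi(c=3)]
  18. access yak: HIT, count now 4. Cache: [cat(c=2) kiwi(c=3) yak(c=4)]
  19. access yak: HIT, count now 5. Cache: [cat(c=2) kiwi(c=3) yak(c=5)]
  20. access yak: HIT, count now 6. Cache: [cat(c=2) kiwi(c=3) yak(c=6)]
Total: 8 hits, 12 misses, 9 evictions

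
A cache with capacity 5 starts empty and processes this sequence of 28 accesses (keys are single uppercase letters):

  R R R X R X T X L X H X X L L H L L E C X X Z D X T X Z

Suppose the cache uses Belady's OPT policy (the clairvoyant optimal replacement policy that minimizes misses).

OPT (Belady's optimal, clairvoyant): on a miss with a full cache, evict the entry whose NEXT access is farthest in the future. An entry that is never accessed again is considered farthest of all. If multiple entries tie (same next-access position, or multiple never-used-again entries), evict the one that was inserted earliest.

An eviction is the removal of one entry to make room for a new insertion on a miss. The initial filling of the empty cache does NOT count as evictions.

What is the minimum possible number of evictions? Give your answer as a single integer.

OPT (Belady) simulation (capacity=5):
  1. access R: MISS. Cache: [R]
  2. access R: HIT. Next use of R: step 3. Cache: [R]
  3. access R: HIT. Next use of R: step 5. Cache: [R]
  4. access X: MISS. Cache: [R X]
  5. access R: HIT. Next use of R: never. Cache: [R X]
  6. access X: HIT. Next use of X: step 8. Cache: [R X]
  7. access T: MISS. Cache: [R X T]
  8. access X: HIT. Next use of X: step 10. Cache: [R X T]
  9. access L: MISS. Cache: [R X T L]
  10. access X: HIT. Next use of X: step 12. Cache: [R X T L]
  11. access H: MISS. Cache: [R X T L H]
  12. access X: HIT. Next use of X: step 13. Cache: [R X T L H]
  13. access X: HIT. Next use of X: step 21. Cache: [R X T L H]
  14. access L: HIT. Next use of L: step 15. Cache: [R X T L H]
  15. access L: HIT. Next use of L: step 17. Cache: [R X T L H]
  16. access H: HIT. Next use of H: never. Cache: [R X T L H]
  17. access L: HIT. Next use of L: step 18. Cache: [R X T L H]
  18. access L: HIT. Next use of L: never. Cache: [R X T L H]
  19. access E: MISS, evict R (next use: never). Cache: [X T L H E]
  20. access C: MISS, evict L (next use: never). Cache: [X T H E C]
  21. access X: HIT. Next use of X: step 22. Cache: [X T H E C]
  22. access X: HIT. Next use of X: step 25. Cache: [X T H E C]
  23. access Z: MISS, evict H (next use: never). Cache: [X T E C Z]
  24. access D: MISS, evict E (next use: never). Cache: [X T C Z D]
  25. access X: HIT. Next use of X: step 27. Cache: [X T C Z D]
  26. access T: HIT. Next use of T: never. Cache: [X T C Z D]
  27. access X: HIT. Next use of X: never. Cache: [X T C Z D]
  28. access Z: HIT. Next use of Z: never. Cache: [X T C Z D]
Total: 19 hits, 9 misses, 4 evictions

Answer: 4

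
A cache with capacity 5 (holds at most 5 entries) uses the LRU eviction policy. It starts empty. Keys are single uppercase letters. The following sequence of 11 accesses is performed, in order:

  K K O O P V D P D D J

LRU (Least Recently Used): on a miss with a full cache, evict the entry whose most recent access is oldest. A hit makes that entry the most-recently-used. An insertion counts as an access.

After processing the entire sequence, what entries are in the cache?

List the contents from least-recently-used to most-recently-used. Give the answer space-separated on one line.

LRU simulation (capacity=5):
  1. access K: MISS. Cache (LRU->MRU): [K]
  2. access K: HIT. Cache (LRU->MRU): [K]
  3. access O: MISS. Cache (LRU->MRU): [K O]
  4. access O: HIT. Cache (LRU->MRU): [K O]
  5. access P: MISS. Cache (LRU->MRU): [K O P]
  6. access V: MISS. Cache (LRU->MRU): [K O P V]
  7. access D: MISS. Cache (LRU->MRU): [K O P V D]
  8. access P: HIT. Cache (LRU->MRU): [K O V D P]
  9. access D: HIT. Cache (LRU->MRU): [K O V P D]
  10. access D: HIT. Cache (LRU->MRU): [K O V P D]
  11. access J: MISS, evict K. Cache (LRU->MRU): [O V P D J]
Total: 5 hits, 6 misses, 1 evictions

Answer: O V P D J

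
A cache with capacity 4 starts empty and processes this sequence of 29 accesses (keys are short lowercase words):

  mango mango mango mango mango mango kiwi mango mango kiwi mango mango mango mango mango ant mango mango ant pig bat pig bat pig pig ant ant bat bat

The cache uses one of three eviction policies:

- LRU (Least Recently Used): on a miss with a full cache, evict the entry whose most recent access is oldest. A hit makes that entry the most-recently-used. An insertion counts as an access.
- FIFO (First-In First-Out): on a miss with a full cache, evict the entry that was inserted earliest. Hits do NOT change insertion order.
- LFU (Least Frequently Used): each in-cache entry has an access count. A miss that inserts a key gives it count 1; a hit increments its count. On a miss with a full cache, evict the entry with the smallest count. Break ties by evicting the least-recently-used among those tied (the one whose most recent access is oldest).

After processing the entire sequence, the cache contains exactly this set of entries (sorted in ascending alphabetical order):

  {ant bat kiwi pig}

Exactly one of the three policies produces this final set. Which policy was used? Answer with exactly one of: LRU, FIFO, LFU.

Answer: FIFO

Derivation:
Simulating under each policy and comparing final sets:
  LRU: final set = {ant bat mango pig} -> differs
  FIFO: final set = {ant bat kiwi pig} -> MATCHES target
  LFU: final set = {ant bat mango pig} -> differs
Only FIFO produces the target set.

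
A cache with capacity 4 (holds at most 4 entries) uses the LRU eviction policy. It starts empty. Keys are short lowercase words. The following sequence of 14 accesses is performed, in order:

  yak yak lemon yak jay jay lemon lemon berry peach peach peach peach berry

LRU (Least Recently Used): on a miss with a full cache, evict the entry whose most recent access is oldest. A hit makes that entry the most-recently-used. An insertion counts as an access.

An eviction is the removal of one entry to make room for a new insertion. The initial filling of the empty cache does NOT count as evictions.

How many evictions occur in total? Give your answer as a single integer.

Answer: 1

Derivation:
LRU simulation (capacity=4):
  1. access yak: MISS. Cache (LRU->MRU): [yak]
  2. access yak: HIT. Cache (LRU->MRU): [yak]
  3. access lemon: MISS. Cache (LRU->MRU): [yak lemon]
  4. access yak: HIT. Cache (LRU->MRU): [lemon yak]
  5. access jay: MISS. Cache (LRU->MRU): [lemon yak jay]
  6. access jay: HIT. Cache (LRU->MRU): [lemon yak jay]
  7. access lemon: HIT. Cache (LRU->MRU): [yak jay lemon]
  8. access lemon: HIT. Cache (LRU->MRU): [yak jay lemon]
  9. access berry: MISS. Cache (LRU->MRU): [yak jay lemon berry]
  10. access peach: MISS, evict yak. Cache (LRU->MRU): [jay lemon berry peach]
  11. access peach: HIT. Cache (LRU->MRU): [jay lemon berry peach]
  12. access peach: HIT. Cache (LRU->MRU): [jay lemon berry peach]
  13. access peach: HIT. Cache (LRU->MRU): [jay lemon berry peach]
  14. access berry: HIT. Cache (LRU->MRU): [jay lemon peach berry]
Total: 9 hits, 5 misses, 1 evictions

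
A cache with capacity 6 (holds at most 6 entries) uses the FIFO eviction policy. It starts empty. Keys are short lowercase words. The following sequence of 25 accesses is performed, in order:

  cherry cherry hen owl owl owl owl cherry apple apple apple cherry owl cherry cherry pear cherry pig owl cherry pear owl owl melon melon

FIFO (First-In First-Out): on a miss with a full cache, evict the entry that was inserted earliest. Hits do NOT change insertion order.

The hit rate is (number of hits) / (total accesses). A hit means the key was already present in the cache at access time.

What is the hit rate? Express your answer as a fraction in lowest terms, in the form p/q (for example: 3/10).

Answer: 18/25

Derivation:
FIFO simulation (capacity=6):
  1. access cherry: MISS. Cache (old->new): [cherry]
  2. access cherry: HIT. Cache (old->new): [cherry]
  3. access hen: MISS. Cache (old->new): [cherry hen]
  4. access owl: MISS. Cache (old->new): [cherry hen owl]
  5. access owl: HIT. Cache (old->new): [cherry hen owl]
  6. access owl: HIT. Cache (old->new): [cherry hen owl]
  7. access owl: HIT. Cache (old->new): [cherry hen owl]
  8. access cherry: HIT. Cache (old->new): [cherry hen owl]
  9. access apple: MISS. Cache (old->new): [cherry hen owl apple]
  10. access apple: HIT. Cache (old->new): [cherry hen owl apple]
  11. access apple: HIT. Cache (old->new): [cherry hen owl apple]
  12. access cherry: HIT. Cache (old->new): [cherry hen owl apple]
  13. access owl: HIT. Cache (old->new): [cherry hen owl apple]
  14. access cherry: HIT. Cache (old->new): [cherry hen owl apple]
  15. access cherry: HIT. Cache (old->new): [cherry hen owl apple]
  16. access pear: MISS. Cache (old->new): [cherry hen owl apple pear]
  17. access cherry: HIT. Cache (old->new): [cherry hen owl apple pear]
  18. access pig: MISS. Cache (old->new): [cherry hen owl apple pear pig]
  19. access owl: HIT. Cache (old->new): [cherry hen owl apple pear pig]
  20. access cherry: HIT. Cache (old->new): [cherry hen owl apple pear pig]
  21. access pear: HIT. Cache (old->new): [cherry hen owl apple pear pig]
  22. access owl: HIT. Cache (old->new): [cherry hen owl apple pear pig]
  23. access owl: HIT. Cache (old->new): [cherry hen owl apple pear pig]
  24. access melon: MISS, evict cherry. Cache (old->new): [hen owl apple pear pig melon]
  25. access melon: HIT. Cache (old->new): [hen owl apple pear pig melon]
Total: 18 hits, 7 misses, 1 evictions

Hit rate = 18/25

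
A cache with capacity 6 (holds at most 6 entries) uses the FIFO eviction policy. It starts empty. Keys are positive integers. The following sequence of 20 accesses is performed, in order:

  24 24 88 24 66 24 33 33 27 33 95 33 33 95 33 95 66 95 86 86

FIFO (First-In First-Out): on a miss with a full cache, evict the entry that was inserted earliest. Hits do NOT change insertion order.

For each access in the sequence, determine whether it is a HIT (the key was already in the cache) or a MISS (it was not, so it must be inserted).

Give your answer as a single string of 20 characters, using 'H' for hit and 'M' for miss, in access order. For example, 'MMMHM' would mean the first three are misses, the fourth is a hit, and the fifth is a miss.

Answer: MHMHMHMHMHMHHHHHHHMH

Derivation:
FIFO simulation (capacity=6):
  1. access 24: MISS. Cache (old->new): [24]
  2. access 24: HIT. Cache (old->new): [24]
  3. access 88: MISS. Cache (old->new): [24 88]
  4. access 24: HIT. Cache (old->new): [24 88]
  5. access 66: MISS. Cache (old->new): [24 88 66]
  6. access 24: HIT. Cache (old->new): [24 88 66]
  7. access 33: MISS. Cache (old->new): [24 88 66 33]
  8. access 33: HIT. Cache (old->new): [24 88 66 33]
  9. access 27: MISS. Cache (old->new): [24 88 66 33 27]
  10. access 33: HIT. Cache (old->new): [24 88 66 33 27]
  11. access 95: MISS. Cache (old->new): [24 88 66 33 27 95]
  12. access 33: HIT. Cache (old->new): [24 88 66 33 27 95]
  13. access 33: HIT. Cache (old->new): [24 88 66 33 27 95]
  14. access 95: HIT. Cache (old->new): [24 88 66 33 27 95]
  15. access 33: HIT. Cache (old->new): [24 88 66 33 27 95]
  16. access 95: HIT. Cache (old->new): [24 88 66 33 27 95]
  17. access 66: HIT. Cache (old->new): [24 88 66 33 27 95]
  18. access 95: HIT. Cache (old->new): [24 88 66 33 27 95]
  19. access 86: MISS, evict 24. Cache (old->new): [88 66 33 27 95 86]
  20. access 86: HIT. Cache (old->new): [88 66 33 27 95 86]
Total: 13 hits, 7 misses, 1 evictions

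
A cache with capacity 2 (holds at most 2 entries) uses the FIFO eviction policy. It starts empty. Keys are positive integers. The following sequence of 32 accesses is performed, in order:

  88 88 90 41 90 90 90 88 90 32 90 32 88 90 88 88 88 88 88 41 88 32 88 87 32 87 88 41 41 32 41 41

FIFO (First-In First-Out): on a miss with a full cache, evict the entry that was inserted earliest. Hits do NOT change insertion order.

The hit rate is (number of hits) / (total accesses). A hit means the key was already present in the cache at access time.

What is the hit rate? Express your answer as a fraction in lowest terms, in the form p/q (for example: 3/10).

FIFO simulation (capacity=2):
  1. access 88: MISS. Cache (old->new): [88]
  2. access 88: HIT. Cache (old->new): [88]
  3. access 90: MISS. Cache (old->new): [88 90]
  4. access 41: MISS, evict 88. Cache (old->new): [90 41]
  5. access 90: HIT. Cache (old->new): [90 41]
  6. access 90: HIT. Cache (old->new): [90 41]
  7. access 90: HIT. Cache (old->new): [90 41]
  8. access 88: MISS, evict 90. Cache (old->new): [41 88]
  9. access 90: MISS, evict 41. Cache (old->new): [88 90]
  10. access 32: MISS, evict 88. Cache (old->new): [90 32]
  11. access 90: HIT. Cache (old->new): [90 32]
  12. access 32: HIT. Cache (old->new): [90 32]
  13. access 88: MISS, evict 90. Cache (old->new): [32 88]
  14. access 90: MISS, evict 32. Cache (old->new): [88 90]
  15. access 88: HIT. Cache (old->new): [88 90]
  16. access 88: HIT. Cache (old->new): [88 90]
  17. access 88: HIT. Cache (old->new): [88 90]
  18. access 88: HIT. Cache (old->new): [88 90]
  19. access 88: HIT. Cache (old->new): [88 90]
  20. access 41: MISS, evict 88. Cache (old->new): [90 41]
  21. access 88: MISS, evict 90. Cache (old->new): [41 88]
  22. access 32: MISS, evict 41. Cache (old->new): [88 32]
  23. access 88: HIT. Cache (old->new): [88 32]
  24. access 87: MISS, evict 88. Cache (old->new): [32 87]
  25. access 32: HIT. Cache (old->new): [32 87]
  26. access 87: HIT. Cache (old->new): [32 87]
  27. access 88: MISS, evict 32. Cache (old->new): [87 88]
  28. access 41: MISS, evict 87. Cache (old->new): [88 41]
  29. access 41: HIT. Cache (old->new): [88 41]
  30. access 32: MISS, evict 88. Cache (old->new): [41 32]
  31. access 41: HIT. Cache (old->new): [41 32]
  32. access 41: HIT. Cache (old->new): [41 32]
Total: 17 hits, 15 misses, 13 evictions

Hit rate = 17/32

Answer: 17/32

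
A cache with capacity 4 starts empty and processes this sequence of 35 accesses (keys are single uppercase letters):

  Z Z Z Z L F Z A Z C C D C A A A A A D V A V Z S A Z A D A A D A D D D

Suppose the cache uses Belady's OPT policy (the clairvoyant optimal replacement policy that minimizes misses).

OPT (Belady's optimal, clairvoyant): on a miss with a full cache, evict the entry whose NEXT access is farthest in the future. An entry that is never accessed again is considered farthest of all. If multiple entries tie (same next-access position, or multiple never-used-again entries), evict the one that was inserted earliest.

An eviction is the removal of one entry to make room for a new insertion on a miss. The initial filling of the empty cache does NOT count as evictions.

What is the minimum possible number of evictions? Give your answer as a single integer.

Answer: 4

Derivation:
OPT (Belady) simulation (capacity=4):
  1. access Z: MISS. Cache: [Z]
  2. access Z: HIT. Next use of Z: step 3. Cache: [Z]
  3. access Z: HIT. Next use of Z: step 4. Cache: [Z]
  4. access Z: HIT. Next use of Z: step 7. Cache: [Z]
  5. access L: MISS. Cache: [Z L]
  6. access F: MISS. Cache: [Z L F]
  7. access Z: HIT. Next use of Z: step 9. Cache: [Z L F]
  8. access A: MISS. Cache: [Z L F A]
  9. access Z: HIT. Next use of Z: step 23. Cache: [Z L F A]
  10. access C: MISS, evict L (next use: never). Cache: [Z F A C]
  11. access C: HIT. Next use of C: step 13. Cache: [Z F A C]
  12. access D: MISS, evict F (next use: never). Cache: [Z A C D]
  13. access C: HIT. Next use of C: never. Cache: [Z A C D]
  14. access A: HIT. Next use of A: step 15. Cache: [Z A C D]
  15. access A: HIT. Next use of A: step 16. Cache: [Z A C D]
  16. access A: HIT. Next use of A: step 17. Cache: [Z A C D]
  17. access A: HIT. Next use of A: step 18. Cache: [Z A C D]
  18. access A: HIT. Next use of A: step 21. Cache: [Z A C D]
  19. access D: HIT. Next use of D: step 28. Cache: [Z A C D]
  20. access V: MISS, evict C (next use: never). Cache: [Z A D V]
  21. access A: HIT. Next use of A: step 25. Cache: [Z A D V]
  22. access V: HIT. Next use of V: never. Cache: [Z A D V]
  23. access Z: HIT. Next use of Z: step 26. Cache: [Z A D V]
  24. access S: MISS, evict V (next use: never). Cache: [Z A D S]
  25. access A: HIT. Next use of A: step 27. Cache: [Z A D S]
  26. access Z: HIT. Next use of Z: never. Cache: [Z A D S]
  27. access A: HIT. Next use of A: step 29. Cache: [Z A D S]
  28. access D: HIT. Next use of D: step 31. Cache: [Z A D S]
  29. access A: HIT. Next use of A: step 30. Cache: [Z A D S]
  30. access A: HIT. Next use of A: step 32. Cache: [Z A D S]
  31. access D: HIT. Next use of D: step 33. Cache: [Z A D S]
  32. access A: HIT. Next use of A: never. Cache: [Z A D S]
  33. access D: HIT. Next use of D: step 34. Cache: [Z A D S]
  34. access D: HIT. Next use of D: step 35. Cache: [Z A D S]
  35. access D: HIT. Next use of D: never. Cache: [Z A D S]
Total: 27 hits, 8 misses, 4 evictions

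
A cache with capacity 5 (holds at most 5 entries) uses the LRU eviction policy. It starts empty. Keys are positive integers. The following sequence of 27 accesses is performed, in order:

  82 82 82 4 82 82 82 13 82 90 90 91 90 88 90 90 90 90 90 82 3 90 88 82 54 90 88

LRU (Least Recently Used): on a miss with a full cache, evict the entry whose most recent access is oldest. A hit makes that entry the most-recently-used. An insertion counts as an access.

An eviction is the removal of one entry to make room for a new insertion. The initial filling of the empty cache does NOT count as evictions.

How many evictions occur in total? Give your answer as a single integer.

LRU simulation (capacity=5):
  1. access 82: MISS. Cache (LRU->MRU): [82]
  2. access 82: HIT. Cache (LRU->MRU): [82]
  3. access 82: HIT. Cache (LRU->MRU): [82]
  4. access 4: MISS. Cache (LRU->MRU): [82 4]
  5. access 82: HIT. Cache (LRU->MRU): [4 82]
  6. access 82: HIT. Cache (LRU->MRU): [4 82]
  7. access 82: HIT. Cache (LRU->MRU): [4 82]
  8. access 13: MISS. Cache (LRU->MRU): [4 82 13]
  9. access 82: HIT. Cache (LRU->MRU): [4 13 82]
  10. access 90: MISS. Cache (LRU->MRU): [4 13 82 90]
  11. access 90: HIT. Cache (LRU->MRU): [4 13 82 90]
  12. access 91: MISS. Cache (LRU->MRU): [4 13 82 90 91]
  13. access 90: HIT. Cache (LRU->MRU): [4 13 82 91 90]
  14. access 88: MISS, evict 4. Cache (LRU->MRU): [13 82 91 90 88]
  15. access 90: HIT. Cache (LRU->MRU): [13 82 91 88 90]
  16. access 90: HIT. Cache (LRU->MRU): [13 82 91 88 90]
  17. access 90: HIT. Cache (LRU->MRU): [13 82 91 88 90]
  18. access 90: HIT. Cache (LRU->MRU): [13 82 91 88 90]
  19. access 90: HIT. Cache (LRU->MRU): [13 82 91 88 90]
  20. access 82: HIT. Cache (LRU->MRU): [13 91 88 90 82]
  21. access 3: MISS, evict 13. Cache (LRU->MRU): [91 88 90 82 3]
  22. access 90: HIT. Cache (LRU->MRU): [91 88 82 3 90]
  23. access 88: HIT. Cache (LRU->MRU): [91 82 3 90 88]
  24. access 82: HIT. Cache (LRU->MRU): [91 3 90 88 82]
  25. access 54: MISS, evict 91. Cache (LRU->MRU): [3 90 88 82 54]
  26. access 90: HIT. Cache (LRU->MRU): [3 88 82 54 90]
  27. access 88: HIT. Cache (LRU->MRU): [3 82 54 90 88]
Total: 19 hits, 8 misses, 3 evictions

Answer: 3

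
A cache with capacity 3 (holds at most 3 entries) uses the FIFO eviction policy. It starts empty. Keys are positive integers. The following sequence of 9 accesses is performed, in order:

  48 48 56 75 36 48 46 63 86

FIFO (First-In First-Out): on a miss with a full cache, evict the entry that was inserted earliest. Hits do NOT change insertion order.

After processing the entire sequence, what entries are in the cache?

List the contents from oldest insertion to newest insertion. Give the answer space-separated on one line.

Answer: 46 63 86

Derivation:
FIFO simulation (capacity=3):
  1. access 48: MISS. Cache (old->new): [48]
  2. access 48: HIT. Cache (old->new): [48]
  3. access 56: MISS. Cache (old->new): [48 56]
  4. access 75: MISS. Cache (old->new): [48 56 75]
  5. access 36: MISS, evict 48. Cache (old->new): [56 75 36]
  6. access 48: MISS, evict 56. Cache (old->new): [75 36 48]
  7. access 46: MISS, evict 75. Cache (old->new): [36 48 46]
  8. access 63: MISS, evict 36. Cache (old->new): [48 46 63]
  9. access 86: MISS, evict 48. Cache (old->new): [46 63 86]
Total: 1 hits, 8 misses, 5 evictions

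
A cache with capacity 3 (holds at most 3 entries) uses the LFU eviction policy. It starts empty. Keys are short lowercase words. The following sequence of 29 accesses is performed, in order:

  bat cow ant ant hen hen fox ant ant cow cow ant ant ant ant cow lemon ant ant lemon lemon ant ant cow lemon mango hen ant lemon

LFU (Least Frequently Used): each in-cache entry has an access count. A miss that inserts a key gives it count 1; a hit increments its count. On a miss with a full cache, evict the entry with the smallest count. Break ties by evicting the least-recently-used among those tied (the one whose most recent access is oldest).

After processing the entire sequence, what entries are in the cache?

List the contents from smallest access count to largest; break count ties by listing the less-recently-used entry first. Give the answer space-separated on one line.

Answer: hen lemon ant

Derivation:
LFU simulation (capacity=3):
  1. access bat: MISS. Cache: [bat(c=1)]
  2. access cow: MISS. Cache: [bat(c=1) cow(c=1)]
  3. access ant: MISS. Cache: [bat(c=1) cow(c=1) ant(c=1)]
  4. access ant: HIT, count now 2. Cache: [bat(c=1) cow(c=1) ant(c=2)]
  5. access hen: MISS, evict bat(c=1). Cache: [cow(c=1) hen(c=1) ant(c=2)]
  6. access hen: HIT, count now 2. Cache: [cow(c=1) ant(c=2) hen(c=2)]
  7. access fox: MISS, evict cow(c=1). Cache: [fox(c=1) ant(c=2) hen(c=2)]
  8. access ant: HIT, count now 3. Cache: [fox(c=1) hen(c=2) ant(c=3)]
  9. access ant: HIT, count now 4. Cache: [fox(c=1) hen(c=2) ant(c=4)]
  10. access cow: MISS, evict fox(c=1). Cache: [cow(c=1) hen(c=2) ant(c=4)]
  11. access cow: HIT, count now 2. Cache: [hen(c=2) cow(c=2) ant(c=4)]
  12. access ant: HIT, count now 5. Cache: [hen(c=2) cow(c=2) ant(c=5)]
  13. access ant: HIT, count now 6. Cache: [hen(c=2) cow(c=2) ant(c=6)]
  14. access ant: HIT, count now 7. Cache: [hen(c=2) cow(c=2) ant(c=7)]
  15. access ant: HIT, count now 8. Cache: [hen(c=2) cow(c=2) ant(c=8)]
  16. access cow: HIT, count now 3. Cache: [hen(c=2) cow(c=3) ant(c=8)]
  17. access lemon: MISS, evict hen(c=2). Cache: [lemon(c=1) cow(c=3) ant(c=8)]
  18. access ant: HIT, count now 9. Cache: [lemon(c=1) cow(c=3) ant(c=9)]
  19. access ant: HIT, count now 10. Cache: [lemon(c=1) cow(c=3) ant(c=10)]
  20. access lemon: HIT, count now 2. Cache: [lemon(c=2) cow(c=3) ant(c=10)]
  21. access lemon: HIT, count now 3. Cache: [cow(c=3) lemon(c=3) ant(c=10)]
  22. access ant: HIT, count now 11. Cache: [cow(c=3) lemon(c=3) ant(c=11)]
  23. access ant: HIT, count now 12. Cache: [cow(c=3) lemon(c=3) ant(c=12)]
  24. access cow: HIT, count now 4. Cache: [lemon(c=3) cow(c=4) ant(c=12)]
  25. access lemon: HIT, count now 4. Cache: [cow(c=4) lemon(c=4) ant(c=12)]
  26. access mango: MISS, evict cow(c=4). Cache: [mango(c=1) lemon(c=4) ant(c=12)]
  27. access hen: MISS, evict mango(c=1). Cache: [hen(c=1) lemon(c=4) ant(c=12)]
  28. access ant: HIT, count now 13. Cache: [hen(c=1) lemon(c=4) ant(c=13)]
  29. access lemon: HIT, count now 5. Cache: [hen(c=1) lemon(c=5) ant(c=13)]
Total: 20 hits, 9 misses, 6 evictions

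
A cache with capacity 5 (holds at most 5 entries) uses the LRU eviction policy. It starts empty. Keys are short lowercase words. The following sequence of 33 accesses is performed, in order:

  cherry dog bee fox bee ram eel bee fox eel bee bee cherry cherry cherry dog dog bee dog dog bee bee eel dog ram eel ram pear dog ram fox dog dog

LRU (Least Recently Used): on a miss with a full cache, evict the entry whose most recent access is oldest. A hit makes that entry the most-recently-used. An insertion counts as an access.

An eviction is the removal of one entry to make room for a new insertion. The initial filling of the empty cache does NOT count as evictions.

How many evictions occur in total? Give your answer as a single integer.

Answer: 6

Derivation:
LRU simulation (capacity=5):
  1. access cherry: MISS. Cache (LRU->MRU): [cherry]
  2. access dog: MISS. Cache (LRU->MRU): [cherry dog]
  3. access bee: MISS. Cache (LRU->MRU): [cherry dog bee]
  4. access fox: MISS. Cache (LRU->MRU): [cherry dog bee fox]
  5. access bee: HIT. Cache (LRU->MRU): [cherry dog fox bee]
  6. access ram: MISS. Cache (LRU->MRU): [cherry dog fox bee ram]
  7. access eel: MISS, evict cherry. Cache (LRU->MRU): [dog fox bee ram eel]
  8. access bee: HIT. Cache (LRU->MRU): [dog fox ram eel bee]
  9. access fox: HIT. Cache (LRU->MRU): [dog ram eel bee fox]
  10. access eel: HIT. Cache (LRU->MRU): [dog ram bee fox eel]
  11. access bee: HIT. Cache (LRU->MRU): [dog ram fox eel bee]
  12. access bee: HIT. Cache (LRU->MRU): [dog ram fox eel bee]
  13. access cherry: MISS, evict dog. Cache (LRU->MRU): [ram fox eel bee cherry]
  14. access cherry: HIT. Cache (LRU->MRU): [ram fox eel bee cherry]
  15. access cherry: HIT. Cache (LRU->MRU): [ram fox eel bee cherry]
  16. access dog: MISS, evict ram. Cache (LRU->MRU): [fox eel bee cherry dog]
  17. access dog: HIT. Cache (LRU->MRU): [fox eel bee cherry dog]
  18. access bee: HIT. Cache (LRU->MRU): [fox eel cherry dog bee]
  19. access dog: HIT. Cache (LRU->MRU): [fox eel cherry bee dog]
  20. access dog: HIT. Cache (LRU->MRU): [fox eel cherry bee dog]
  21. access bee: HIT. Cache (LRU->MRU): [fox eel cherry dog bee]
  22. access bee: HIT. Cache (LRU->MRU): [fox eel cherry dog bee]
  23. access eel: HIT. Cache (LRU->MRU): [fox cherry dog bee eel]
  24. access dog: HIT. Cache (LRU->MRU): [fox cherry bee eel dog]
  25. access ram: MISS, evict fox. Cache (LRU->MRU): [cherry bee eel dog ram]
  26. access eel: HIT. Cache (LRU->MRU): [cherry bee dog ram eel]
  27. access ram: HIT. Cache (LRU->MRU): [cherry bee dog eel ram]
  28. access pear: MISS, evict cherry. Cache (LRU->MRU): [bee dog eel ram pear]
  29. access dog: HIT. Cache (LRU->MRU): [bee eel ram pear dog]
  30. access ram: HIT. Cache (LRU->MRU): [bee eel pear dog ram]
  31. access fox: MISS, evict bee. Cache (LRU->MRU): [eel pear dog ram fox]
  32. access dog: HIT. Cache (LRU->MRU): [eel pear ram fox dog]
  33. access dog: HIT. Cache (LRU->MRU): [eel pear ram fox dog]
Total: 22 hits, 11 misses, 6 evictions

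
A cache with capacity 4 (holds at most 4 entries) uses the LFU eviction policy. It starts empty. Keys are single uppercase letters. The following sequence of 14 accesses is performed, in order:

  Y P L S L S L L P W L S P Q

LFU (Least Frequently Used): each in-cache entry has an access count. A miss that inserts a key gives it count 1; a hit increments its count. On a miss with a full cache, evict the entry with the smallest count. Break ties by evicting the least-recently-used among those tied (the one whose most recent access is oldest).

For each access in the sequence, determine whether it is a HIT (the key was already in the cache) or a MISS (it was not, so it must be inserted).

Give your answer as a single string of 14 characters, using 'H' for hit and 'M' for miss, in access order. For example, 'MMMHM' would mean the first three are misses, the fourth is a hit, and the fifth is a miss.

Answer: MMMMHHHHHMHHHM

Derivation:
LFU simulation (capacity=4):
  1. access Y: MISS. Cache: [Y(c=1)]
  2. access P: MISS. Cache: [Y(c=1) P(c=1)]
  3. access L: MISS. Cache: [Y(c=1) P(c=1) L(c=1)]
  4. access S: MISS. Cache: [Y(c=1) P(c=1) L(c=1) S(c=1)]
  5. access L: HIT, count now 2. Cache: [Y(c=1) P(c=1) S(c=1) L(c=2)]
  6. access S: HIT, count now 2. Cache: [Y(c=1) P(c=1) L(c=2) S(c=2)]
  7. access L: HIT, count now 3. Cache: [Y(c=1) P(c=1) S(c=2) L(c=3)]
  8. access L: HIT, count now 4. Cache: [Y(c=1) P(c=1) S(c=2) L(c=4)]
  9. access P: HIT, count now 2. Cache: [Y(c=1) S(c=2) P(c=2) L(c=4)]
  10. access W: MISS, evict Y(c=1). Cache: [W(c=1) S(c=2) P(c=2) L(c=4)]
  11. access L: HIT, count now 5. Cache: [W(c=1) S(c=2) P(c=2) L(c=5)]
  12. access S: HIT, count now 3. Cache: [W(c=1) P(c=2) S(c=3) L(c=5)]
  13. access P: HIT, count now 3. Cache: [W(c=1) S(c=3) P(c=3) L(c=5)]
  14. access Q: MISS, evict W(c=1). Cache: [Q(c=1) S(c=3) P(c=3) L(c=5)]
Total: 8 hits, 6 misses, 2 evictions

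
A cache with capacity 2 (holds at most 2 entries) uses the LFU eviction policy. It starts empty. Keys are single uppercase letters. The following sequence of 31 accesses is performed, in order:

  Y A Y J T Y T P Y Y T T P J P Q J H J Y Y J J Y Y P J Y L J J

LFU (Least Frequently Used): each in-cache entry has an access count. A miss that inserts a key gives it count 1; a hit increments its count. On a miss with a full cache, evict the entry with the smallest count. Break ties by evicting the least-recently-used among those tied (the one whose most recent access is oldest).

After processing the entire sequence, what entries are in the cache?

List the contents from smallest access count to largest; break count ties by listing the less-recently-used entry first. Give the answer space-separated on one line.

Answer: J Y

Derivation:
LFU simulation (capacity=2):
  1. access Y: MISS. Cache: [Y(c=1)]
  2. access A: MISS. Cache: [Y(c=1) A(c=1)]
  3. access Y: HIT, count now 2. Cache: [A(c=1) Y(c=2)]
  4. access J: MISS, evict A(c=1). Cache: [J(c=1) Y(c=2)]
  5. access T: MISS, evict J(c=1). Cache: [T(c=1) Y(c=2)]
  6. access Y: HIT, count now 3. Cache: [T(c=1) Y(c=3)]
  7. access T: HIT, count now 2. Cache: [T(c=2) Y(c=3)]
  8. access P: MISS, evict T(c=2). Cache: [P(c=1) Y(c=3)]
  9. access Y: HIT, count now 4. Cache: [P(c=1) Y(c=4)]
  10. access Y: HIT, count now 5. Cache: [P(c=1) Y(c=5)]
  11. access T: MISS, evict P(c=1). Cache: [T(c=1) Y(c=5)]
  12. access T: HIT, count now 2. Cache: [T(c=2) Y(c=5)]
  13. access P: MISS, evict T(c=2). Cache: [P(c=1) Y(c=5)]
  14. access J: MISS, evict P(c=1). Cache: [J(c=1) Y(c=5)]
  15. access P: MISS, evict J(c=1). Cache: [P(c=1) Y(c=5)]
  16. access Q: MISS, evict P(c=1). Cache: [Q(c=1) Y(c=5)]
  17. access J: MISS, evict Q(c=1). Cache: [J(c=1) Y(c=5)]
  18. access H: MISS, evict J(c=1). Cache: [H(c=1) Y(c=5)]
  19. access J: MISS, evict H(c=1). Cache: [J(c=1) Y(c=5)]
  20. access Y: HIT, count now 6. Cache: [J(c=1) Y(c=6)]
  21. access Y: HIT, count now 7. Cache: [J(c=1) Y(c=7)]
  22. access J: HIT, count now 2. Cache: [J(c=2) Y(c=7)]
  23. access J: HIT, count now 3. Cache: [J(c=3) Y(c=7)]
  24. access Y: HIT, count now 8. Cache: [J(c=3) Y(c=8)]
  25. access Y: HIT, count now 9. Cache: [J(c=3) Y(c=9)]
  26. access P: MISS, evict J(c=3). Cache: [P(c=1) Y(c=9)]
  27. access J: MISS, evict P(c=1). Cache: [J(c=1) Y(c=9)]
  28. access Y: HIT, count now 10. Cache: [J(c=1) Y(c=10)]
  29. access L: MISS, evict J(c=1). Cache: [L(c=1) Y(c=10)]
  30. access J: MISS, evict L(c=1). Cache: [J(c=1) Y(c=10)]
  31. access J: HIT, count now 2. Cache: [J(c=2) Y(c=10)]
Total: 14 hits, 17 misses, 15 evictions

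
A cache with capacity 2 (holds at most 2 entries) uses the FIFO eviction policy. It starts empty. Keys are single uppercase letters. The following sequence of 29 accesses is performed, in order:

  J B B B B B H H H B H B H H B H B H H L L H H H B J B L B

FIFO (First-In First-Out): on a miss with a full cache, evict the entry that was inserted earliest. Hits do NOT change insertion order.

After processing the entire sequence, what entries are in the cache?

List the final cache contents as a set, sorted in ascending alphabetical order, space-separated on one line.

FIFO simulation (capacity=2):
  1. access J: MISS. Cache (old->new): [J]
  2. access B: MISS. Cache (old->new): [J B]
  3. access B: HIT. Cache (old->new): [J B]
  4. access B: HIT. Cache (old->new): [J B]
  5. access B: HIT. Cache (old->new): [J B]
  6. access B: HIT. Cache (old->new): [J B]
  7. access H: MISS, evict J. Cache (old->new): [B H]
  8. access H: HIT. Cache (old->new): [B H]
  9. access H: HIT. Cache (old->new): [B H]
  10. access B: HIT. Cache (old->new): [B H]
  11. access H: HIT. Cache (old->new): [B H]
  12. access B: HIT. Cache (old->new): [B H]
  13. access H: HIT. Cache (old->new): [B H]
  14. access H: HIT. Cache (old->new): [B H]
  15. access B: HIT. Cache (old->new): [B H]
  16. access H: HIT. Cache (old->new): [B H]
  17. access B: HIT. Cache (old->new): [B H]
  18. access H: HIT. Cache (old->new): [B H]
  19. access H: HIT. Cache (old->new): [B H]
  20. access L: MISS, evict B. Cache (old->new): [H L]
  21. access L: HIT. Cache (old->new): [H L]
  22. access H: HIT. Cache (old->new): [H L]
  23. access H: HIT. Cache (old->new): [H L]
  24. access H: HIT. Cache (old->new): [H L]
  25. access B: MISS, evict H. Cache (old->new): [L B]
  26. access J: MISS, evict L. Cache (old->new): [B J]
  27. access B: HIT. Cache (old->new): [B J]
  28. access L: MISS, evict B. Cache (old->new): [J L]
  29. access B: MISS, evict J. Cache (old->new): [L B]
Total: 21 hits, 8 misses, 6 evictions

Answer: B L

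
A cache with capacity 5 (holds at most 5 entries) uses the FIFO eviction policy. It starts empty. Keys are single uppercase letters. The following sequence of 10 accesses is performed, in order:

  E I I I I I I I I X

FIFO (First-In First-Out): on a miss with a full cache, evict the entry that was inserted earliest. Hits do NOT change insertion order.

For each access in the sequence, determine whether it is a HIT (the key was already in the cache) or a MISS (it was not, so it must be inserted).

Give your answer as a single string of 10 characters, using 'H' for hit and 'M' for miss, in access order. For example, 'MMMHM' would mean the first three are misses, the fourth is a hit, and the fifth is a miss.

Answer: MMHHHHHHHM

Derivation:
FIFO simulation (capacity=5):
  1. access E: MISS. Cache (old->new): [E]
  2. access I: MISS. Cache (old->new): [E I]
  3. access I: HIT. Cache (old->new): [E I]
  4. access I: HIT. Cache (old->new): [E I]
  5. access I: HIT. Cache (old->new): [E I]
  6. access I: HIT. Cache (old->new): [E I]
  7. access I: HIT. Cache (old->new): [E I]
  8. access I: HIT. Cache (old->new): [E I]
  9. access I: HIT. Cache (old->new): [E I]
  10. access X: MISS. Cache (old->new): [E I X]
Total: 7 hits, 3 misses, 0 evictions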